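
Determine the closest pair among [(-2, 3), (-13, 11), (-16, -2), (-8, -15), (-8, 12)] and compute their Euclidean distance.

Computing all pairwise distances among 5 points:

d((-2, 3), (-13, 11)) = 13.6015
d((-2, 3), (-16, -2)) = 14.8661
d((-2, 3), (-8, -15)) = 18.9737
d((-2, 3), (-8, 12)) = 10.8167
d((-13, 11), (-16, -2)) = 13.3417
d((-13, 11), (-8, -15)) = 26.4764
d((-13, 11), (-8, 12)) = 5.099 <-- minimum
d((-16, -2), (-8, -15)) = 15.2643
d((-16, -2), (-8, 12)) = 16.1245
d((-8, -15), (-8, 12)) = 27.0

Closest pair: (-13, 11) and (-8, 12) with distance 5.099

The closest pair is (-13, 11) and (-8, 12) with Euclidean distance 5.099. For 5 points, brute-force pairwise comparison is shown above. For large n, the divide-and-conquer algorithm (sort by x, recurse on halves, check the dividing strip) achieves O(n log n).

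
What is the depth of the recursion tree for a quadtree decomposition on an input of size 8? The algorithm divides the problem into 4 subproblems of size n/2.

For divide and conquer with division factor 2:

Problem sizes at each level:
Level 0: 8
Level 1: 4
Level 2: 2
Level 3: 1

The root is level 0 and the size-1 base case is level 3 (the tree spans levels 0 through 3, i.e. 4 levels counting the root), so the depth is the number of divisions: log_2(8) = 3

The recursion tree depth is log_2(8) = 3. At each level, the problem size is divided by 2, so it takes 3 divisions to reduce to a base case of size 1. The algorithm makes 4 recursive calls at each level.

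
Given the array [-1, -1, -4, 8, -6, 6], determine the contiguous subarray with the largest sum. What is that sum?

Using Kadane's algorithm on [-1, -1, -4, 8, -6, 6]:

Scanning through the array:
Position 1 (value -1): max_ending_here = -1, max_so_far = -1
Position 2 (value -4): max_ending_here = -4, max_so_far = -1
Position 3 (value 8): max_ending_here = 8, max_so_far = 8
Position 4 (value -6): max_ending_here = 2, max_so_far = 8
Position 5 (value 6): max_ending_here = 8, max_so_far = 8

Maximum subarray: [8]
Maximum sum: 8

The maximum subarray is [8] with sum 8. This subarray runs from index 3 to index 3.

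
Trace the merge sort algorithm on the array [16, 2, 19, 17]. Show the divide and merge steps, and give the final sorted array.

Merge sort trace:

Split: [16, 2, 19, 17] -> [16, 2] and [19, 17]
  Split: [16, 2] -> [16] and [2]
  Merge: [16] + [2] -> [2, 16]
  Split: [19, 17] -> [19] and [17]
  Merge: [19] + [17] -> [17, 19]
Merge: [2, 16] + [17, 19] -> [2, 16, 17, 19]

Final sorted array: [2, 16, 17, 19]

The merge sort proceeds by recursively splitting the array and merging sorted halves.
After all merges, the sorted array is [2, 16, 17, 19].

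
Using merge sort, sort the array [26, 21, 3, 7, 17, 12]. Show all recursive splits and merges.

Merge sort trace:

Split: [26, 21, 3, 7, 17, 12] -> [26, 21, 3] and [7, 17, 12]
  Split: [26, 21, 3] -> [26] and [21, 3]
    Split: [21, 3] -> [21] and [3]
    Merge: [21] + [3] -> [3, 21]
  Merge: [26] + [3, 21] -> [3, 21, 26]
  Split: [7, 17, 12] -> [7] and [17, 12]
    Split: [17, 12] -> [17] and [12]
    Merge: [17] + [12] -> [12, 17]
  Merge: [7] + [12, 17] -> [7, 12, 17]
Merge: [3, 21, 26] + [7, 12, 17] -> [3, 7, 12, 17, 21, 26]

Final sorted array: [3, 7, 12, 17, 21, 26]

The merge sort proceeds by recursively splitting the array and merging sorted halves.
After all merges, the sorted array is [3, 7, 12, 17, 21, 26].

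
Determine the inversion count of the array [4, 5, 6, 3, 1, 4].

Finding inversions in [4, 5, 6, 3, 1, 4]:

(0, 3): arr[0]=4 > arr[3]=3
(0, 4): arr[0]=4 > arr[4]=1
(1, 3): arr[1]=5 > arr[3]=3
(1, 4): arr[1]=5 > arr[4]=1
(1, 5): arr[1]=5 > arr[5]=4
(2, 3): arr[2]=6 > arr[3]=3
(2, 4): arr[2]=6 > arr[4]=1
(2, 5): arr[2]=6 > arr[5]=4
(3, 4): arr[3]=3 > arr[4]=1

Total inversions: 9

The array has 9 inversion(s): (0,3), (0,4), (1,3), (1,4), (1,5), (2,3), (2,4), (2,5), (3,4). Each pair (i,j) satisfies i < j and arr[i] > arr[j].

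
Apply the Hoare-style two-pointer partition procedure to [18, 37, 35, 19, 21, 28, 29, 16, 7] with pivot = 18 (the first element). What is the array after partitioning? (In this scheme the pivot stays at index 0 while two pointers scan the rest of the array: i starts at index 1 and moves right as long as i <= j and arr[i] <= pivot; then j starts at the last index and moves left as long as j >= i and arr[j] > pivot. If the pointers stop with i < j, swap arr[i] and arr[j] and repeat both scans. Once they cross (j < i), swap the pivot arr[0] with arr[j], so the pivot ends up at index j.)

Hoare-style two-pointer partition with pivot = 18:

Initial array: [18, 37, 35, 19, 21, 28, 29, 16, 7]

Pointers start at i = 1, j = 8.
i stops at index 1 (arr[1]=37 > 18), j stops at index 8 (arr[8]=7 <= 18): swap arr[1] and arr[8], array becomes [18, 7, 35, 19, 21, 28, 29, 16, 37]
i stops at index 2 (arr[2]=35 > 18), j stops at index 7 (arr[7]=16 <= 18): swap arr[2] and arr[7], array becomes [18, 7, 16, 19, 21, 28, 29, 35, 37]
i ends at 3, j ends at 2: the pointers have crossed (j < i), so scanning stops.

Swap pivot arr[0] with arr[2] to place pivot at position 2: [16, 7, 18, 19, 21, 28, 29, 35, 37]
Pivot position: 2

After partitioning with pivot 18, the array becomes [16, 7, 18, 19, 21, 28, 29, 35, 37]. The pivot is placed at index 2. All elements to the left of the pivot are <= 18, and all elements to the right are > 18.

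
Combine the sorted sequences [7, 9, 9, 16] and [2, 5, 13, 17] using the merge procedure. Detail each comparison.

Merging process:

Compare 7 vs 2: take 2 from right. Merged: [2]
Compare 7 vs 5: take 5 from right. Merged: [2, 5]
Compare 7 vs 13: take 7 from left. Merged: [2, 5, 7]
Compare 9 vs 13: take 9 from left. Merged: [2, 5, 7, 9]
Compare 9 vs 13: take 9 from left. Merged: [2, 5, 7, 9, 9]
Compare 16 vs 13: take 13 from right. Merged: [2, 5, 7, 9, 9, 13]
Compare 16 vs 17: take 16 from left. Merged: [2, 5, 7, 9, 9, 13, 16]
Append remaining from right: [17]. Merged: [2, 5, 7, 9, 9, 13, 16, 17]

Final merged array: [2, 5, 7, 9, 9, 13, 16, 17]
Total comparisons: 7

The merged array is [2, 5, 7, 9, 9, 13, 16, 17], requiring 7 comparisons. The merge step runs in O(n) time where n is the total number of elements.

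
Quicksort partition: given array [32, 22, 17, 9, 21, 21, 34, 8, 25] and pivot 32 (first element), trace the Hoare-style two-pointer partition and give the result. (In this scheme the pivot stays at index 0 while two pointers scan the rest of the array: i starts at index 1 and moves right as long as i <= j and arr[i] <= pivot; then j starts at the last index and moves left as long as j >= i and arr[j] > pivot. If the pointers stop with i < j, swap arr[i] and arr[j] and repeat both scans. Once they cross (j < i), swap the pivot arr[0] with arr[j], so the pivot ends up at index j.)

Hoare-style two-pointer partition with pivot = 32:

Initial array: [32, 22, 17, 9, 21, 21, 34, 8, 25]

Pointers start at i = 1, j = 8.
i stops at index 6 (arr[6]=34 > 32), j stops at index 8 (arr[8]=25 <= 32): swap arr[6] and arr[8], array becomes [32, 22, 17, 9, 21, 21, 25, 8, 34]
i ends at 8, j ends at 7: the pointers have crossed (j < i), so scanning stops.

Swap pivot arr[0] with arr[7] to place pivot at position 7: [8, 22, 17, 9, 21, 21, 25, 32, 34]
Pivot position: 7

After partitioning with pivot 32, the array becomes [8, 22, 17, 9, 21, 21, 25, 32, 34]. The pivot is placed at index 7. All elements to the left of the pivot are <= 32, and all elements to the right are > 32.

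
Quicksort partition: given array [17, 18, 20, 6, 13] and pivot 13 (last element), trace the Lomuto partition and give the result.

Lomuto partition with pivot = 13:

Initial array: [17, 18, 20, 6, 13]

arr[0]=17 > 13: no swap
arr[1]=18 > 13: no swap
arr[2]=20 > 13: no swap
arr[3]=6 <= 13: swap with position 0, array becomes [6, 18, 20, 17, 13]

Place pivot at position 1: [6, 13, 20, 17, 18]
Pivot position: 1

After partitioning with pivot 13, the array becomes [6, 13, 20, 17, 18]. The pivot is placed at index 1. All elements to the left of the pivot are <= 13, and all elements to the right are > 13.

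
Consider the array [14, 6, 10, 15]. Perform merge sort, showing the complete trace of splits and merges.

Merge sort trace:

Split: [14, 6, 10, 15] -> [14, 6] and [10, 15]
  Split: [14, 6] -> [14] and [6]
  Merge: [14] + [6] -> [6, 14]
  Split: [10, 15] -> [10] and [15]
  Merge: [10] + [15] -> [10, 15]
Merge: [6, 14] + [10, 15] -> [6, 10, 14, 15]

Final sorted array: [6, 10, 14, 15]

The merge sort proceeds by recursively splitting the array and merging sorted halves.
After all merges, the sorted array is [6, 10, 14, 15].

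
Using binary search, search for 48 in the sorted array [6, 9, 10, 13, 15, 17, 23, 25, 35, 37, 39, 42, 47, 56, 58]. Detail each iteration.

Binary search for 48 in [6, 9, 10, 13, 15, 17, 23, 25, 35, 37, 39, 42, 47, 56, 58]:

lo=0, hi=14, mid=7, arr[mid]=25 -> 25 < 48, search right half
lo=8, hi=14, mid=11, arr[mid]=42 -> 42 < 48, search right half
lo=12, hi=14, mid=13, arr[mid]=56 -> 56 > 48, search left half
lo=12, hi=12, mid=12, arr[mid]=47 -> 47 < 48, search right half
lo=13 > hi=12, target 48 not found

Binary search determines that 48 is not in the array after 4 comparisons. The search space was exhausted without finding the target.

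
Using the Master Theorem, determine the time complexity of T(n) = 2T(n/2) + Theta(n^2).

Master Theorem for T(n) = 2T(n/2) + O(n^2):

a = 2, b = 2, c = 2
log_b(a) = log_2(2) = 1.0000

Case 3: c = 2 > log_2(2) = 1.0000
T(n) = O(n^2) = O(n^2)

For T(n) = 2T(n/2) + O(n^2): log_2(2) = 1.0000. This is Case 3 of the Master Theorem (c > log_b(a), work dominated by root), giving O(n^2).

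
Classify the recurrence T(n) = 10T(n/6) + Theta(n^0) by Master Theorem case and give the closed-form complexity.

Master Theorem for T(n) = 10T(n/6) + O(n^0):

a = 10, b = 6, c = 0
log_b(a) = log_6(10) = 1.2851

Case 1: c = 0 < log_6(10) = 1.2851
T(n) = O(n^(log_6 10))

For T(n) = 10T(n/6) + O(n^0): log_6(10) = 1.2851. This is Case 1 of the Master Theorem (c < log_b(a), work dominated by leaves), giving O(n^(log_6 10)).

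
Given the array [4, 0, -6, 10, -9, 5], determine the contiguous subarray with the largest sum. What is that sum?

Using Kadane's algorithm on [4, 0, -6, 10, -9, 5]:

Scanning through the array:
Position 1 (value 0): max_ending_here = 4, max_so_far = 4
Position 2 (value -6): max_ending_here = -2, max_so_far = 4
Position 3 (value 10): max_ending_here = 10, max_so_far = 10
Position 4 (value -9): max_ending_here = 1, max_so_far = 10
Position 5 (value 5): max_ending_here = 6, max_so_far = 10

Maximum subarray: [10]
Maximum sum: 10

The maximum subarray is [10] with sum 10. This subarray runs from index 3 to index 3.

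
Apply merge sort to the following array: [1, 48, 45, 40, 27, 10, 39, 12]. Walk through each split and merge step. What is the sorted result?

Merge sort trace:

Split: [1, 48, 45, 40, 27, 10, 39, 12] -> [1, 48, 45, 40] and [27, 10, 39, 12]
  Split: [1, 48, 45, 40] -> [1, 48] and [45, 40]
    Split: [1, 48] -> [1] and [48]
    Merge: [1] + [48] -> [1, 48]
    Split: [45, 40] -> [45] and [40]
    Merge: [45] + [40] -> [40, 45]
  Merge: [1, 48] + [40, 45] -> [1, 40, 45, 48]
  Split: [27, 10, 39, 12] -> [27, 10] and [39, 12]
    Split: [27, 10] -> [27] and [10]
    Merge: [27] + [10] -> [10, 27]
    Split: [39, 12] -> [39] and [12]
    Merge: [39] + [12] -> [12, 39]
  Merge: [10, 27] + [12, 39] -> [10, 12, 27, 39]
Merge: [1, 40, 45, 48] + [10, 12, 27, 39] -> [1, 10, 12, 27, 39, 40, 45, 48]

Final sorted array: [1, 10, 12, 27, 39, 40, 45, 48]

The merge sort proceeds by recursively splitting the array and merging sorted halves.
After all merges, the sorted array is [1, 10, 12, 27, 39, 40, 45, 48].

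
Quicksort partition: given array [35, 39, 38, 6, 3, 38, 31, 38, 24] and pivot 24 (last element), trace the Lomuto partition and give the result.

Lomuto partition with pivot = 24:

Initial array: [35, 39, 38, 6, 3, 38, 31, 38, 24]

arr[0]=35 > 24: no swap
arr[1]=39 > 24: no swap
arr[2]=38 > 24: no swap
arr[3]=6 <= 24: swap with position 0, array becomes [6, 39, 38, 35, 3, 38, 31, 38, 24]
arr[4]=3 <= 24: swap with position 1, array becomes [6, 3, 38, 35, 39, 38, 31, 38, 24]
arr[5]=38 > 24: no swap
arr[6]=31 > 24: no swap
arr[7]=38 > 24: no swap

Place pivot at position 2: [6, 3, 24, 35, 39, 38, 31, 38, 38]
Pivot position: 2

After partitioning with pivot 24, the array becomes [6, 3, 24, 35, 39, 38, 31, 38, 38]. The pivot is placed at index 2. All elements to the left of the pivot are <= 24, and all elements to the right are > 24.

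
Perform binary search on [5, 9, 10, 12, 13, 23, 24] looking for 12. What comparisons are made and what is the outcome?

Binary search for 12 in [5, 9, 10, 12, 13, 23, 24]:

lo=0, hi=6, mid=3, arr[mid]=12 -> Found target at index 3!

Binary search finds 12 at index 3 after 1 comparisons. The search repeatedly halves the search space by comparing with the middle element.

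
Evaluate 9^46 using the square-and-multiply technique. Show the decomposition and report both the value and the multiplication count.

Computing 9^46 by squaring (build up from 9^1; each line after the first costs one multiplication):

9^1 = 9
9^2 = (9^1)^2 = 9^2 = 81
9^4 = (9^2)^2 = 81^2 = 6561
9^5 = 9 * 9^4 = 9 * 6561 = 59049
9^10 = (9^5)^2 = 59049^2 = 3486784401
9^11 = 9 * 9^10 = 9 * 3486784401 = 31381059609
9^22 = (9^11)^2 = 31381059609^2 = 984770902183611232881
9^23 = 9 * 9^22 = 9 * 984770902183611232881 = 8862938119652501095929
9^46 = (9^23)^2 = 8862938119652501095929^2 = 78551672112789411833022577315290546060373041

Result: 78551672112789411833022577315290546060373041
Multiplications needed: 8 (8 lines after 9^1)

9^46 = 78551672112789411833022577315290546060373041. Using exponentiation by squaring, this requires 8 multiplications. The key idea: if the exponent is even, square the half-power; if odd, multiply by the base once.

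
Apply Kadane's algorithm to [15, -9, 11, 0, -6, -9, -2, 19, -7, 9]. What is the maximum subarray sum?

Using Kadane's algorithm on [15, -9, 11, 0, -6, -9, -2, 19, -7, 9]:

Scanning through the array:
Position 1 (value -9): max_ending_here = 6, max_so_far = 15
Position 2 (value 11): max_ending_here = 17, max_so_far = 17
Position 3 (value 0): max_ending_here = 17, max_so_far = 17
Position 4 (value -6): max_ending_here = 11, max_so_far = 17
Position 5 (value -9): max_ending_here = 2, max_so_far = 17
Position 6 (value -2): max_ending_here = 0, max_so_far = 17
Position 7 (value 19): max_ending_here = 19, max_so_far = 19
Position 8 (value -7): max_ending_here = 12, max_so_far = 19
Position 9 (value 9): max_ending_here = 21, max_so_far = 21

Maximum subarray: [15, -9, 11, 0, -6, -9, -2, 19, -7, 9]
Maximum sum: 21

The maximum subarray is [15, -9, 11, 0, -6, -9, -2, 19, -7, 9] with sum 21. This subarray runs from index 0 to index 9.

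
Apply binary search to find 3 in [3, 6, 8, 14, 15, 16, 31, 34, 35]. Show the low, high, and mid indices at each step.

Binary search for 3 in [3, 6, 8, 14, 15, 16, 31, 34, 35]:

lo=0, hi=8, mid=4, arr[mid]=15 -> 15 > 3, search left half
lo=0, hi=3, mid=1, arr[mid]=6 -> 6 > 3, search left half
lo=0, hi=0, mid=0, arr[mid]=3 -> Found target at index 0!

Binary search finds 3 at index 0 after 3 comparisons. The search repeatedly halves the search space by comparing with the middle element.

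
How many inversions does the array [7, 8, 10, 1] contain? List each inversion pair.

Finding inversions in [7, 8, 10, 1]:

(0, 3): arr[0]=7 > arr[3]=1
(1, 3): arr[1]=8 > arr[3]=1
(2, 3): arr[2]=10 > arr[3]=1

Total inversions: 3

The array has 3 inversion(s): (0,3), (1,3), (2,3). Each pair (i,j) satisfies i < j and arr[i] > arr[j].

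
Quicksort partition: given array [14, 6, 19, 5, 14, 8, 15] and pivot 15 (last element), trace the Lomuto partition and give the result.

Lomuto partition with pivot = 15:

Initial array: [14, 6, 19, 5, 14, 8, 15]

arr[0]=14 <= 15: swap with position 0, array becomes [14, 6, 19, 5, 14, 8, 15]
arr[1]=6 <= 15: swap with position 1, array becomes [14, 6, 19, 5, 14, 8, 15]
arr[2]=19 > 15: no swap
arr[3]=5 <= 15: swap with position 2, array becomes [14, 6, 5, 19, 14, 8, 15]
arr[4]=14 <= 15: swap with position 3, array becomes [14, 6, 5, 14, 19, 8, 15]
arr[5]=8 <= 15: swap with position 4, array becomes [14, 6, 5, 14, 8, 19, 15]

Place pivot at position 5: [14, 6, 5, 14, 8, 15, 19]
Pivot position: 5

After partitioning with pivot 15, the array becomes [14, 6, 5, 14, 8, 15, 19]. The pivot is placed at index 5. All elements to the left of the pivot are <= 15, and all elements to the right are > 15.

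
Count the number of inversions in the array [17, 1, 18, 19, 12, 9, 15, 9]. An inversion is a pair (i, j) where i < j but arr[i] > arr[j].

Finding inversions in [17, 1, 18, 19, 12, 9, 15, 9]:

(0, 1): arr[0]=17 > arr[1]=1
(0, 4): arr[0]=17 > arr[4]=12
(0, 5): arr[0]=17 > arr[5]=9
(0, 6): arr[0]=17 > arr[6]=15
(0, 7): arr[0]=17 > arr[7]=9
(2, 4): arr[2]=18 > arr[4]=12
(2, 5): arr[2]=18 > arr[5]=9
(2, 6): arr[2]=18 > arr[6]=15
(2, 7): arr[2]=18 > arr[7]=9
(3, 4): arr[3]=19 > arr[4]=12
(3, 5): arr[3]=19 > arr[5]=9
(3, 6): arr[3]=19 > arr[6]=15
(3, 7): arr[3]=19 > arr[7]=9
(4, 5): arr[4]=12 > arr[5]=9
(4, 7): arr[4]=12 > arr[7]=9
(6, 7): arr[6]=15 > arr[7]=9

Total inversions: 16

The array has 16 inversion(s): (0,1), (0,4), (0,5), (0,6), (0,7), (2,4), (2,5), (2,6), (2,7), (3,4), (3,5), (3,6), (3,7), (4,5), (4,7), (6,7). Each pair (i,j) satisfies i < j and arr[i] > arr[j].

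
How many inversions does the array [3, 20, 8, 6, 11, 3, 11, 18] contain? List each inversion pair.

Finding inversions in [3, 20, 8, 6, 11, 3, 11, 18]:

(1, 2): arr[1]=20 > arr[2]=8
(1, 3): arr[1]=20 > arr[3]=6
(1, 4): arr[1]=20 > arr[4]=11
(1, 5): arr[1]=20 > arr[5]=3
(1, 6): arr[1]=20 > arr[6]=11
(1, 7): arr[1]=20 > arr[7]=18
(2, 3): arr[2]=8 > arr[3]=6
(2, 5): arr[2]=8 > arr[5]=3
(3, 5): arr[3]=6 > arr[5]=3
(4, 5): arr[4]=11 > arr[5]=3

Total inversions: 10

The array has 10 inversion(s): (1,2), (1,3), (1,4), (1,5), (1,6), (1,7), (2,3), (2,5), (3,5), (4,5). Each pair (i,j) satisfies i < j and arr[i] > arr[j].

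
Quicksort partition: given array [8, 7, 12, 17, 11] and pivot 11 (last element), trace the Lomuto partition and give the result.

Lomuto partition with pivot = 11:

Initial array: [8, 7, 12, 17, 11]

arr[0]=8 <= 11: swap with position 0, array becomes [8, 7, 12, 17, 11]
arr[1]=7 <= 11: swap with position 1, array becomes [8, 7, 12, 17, 11]
arr[2]=12 > 11: no swap
arr[3]=17 > 11: no swap

Place pivot at position 2: [8, 7, 11, 17, 12]
Pivot position: 2

After partitioning with pivot 11, the array becomes [8, 7, 11, 17, 12]. The pivot is placed at index 2. All elements to the left of the pivot are <= 11, and all elements to the right are > 11.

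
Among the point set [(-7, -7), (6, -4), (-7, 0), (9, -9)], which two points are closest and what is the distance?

Computing all pairwise distances among 4 points:

d((-7, -7), (6, -4)) = 13.3417
d((-7, -7), (-7, 0)) = 7.0
d((-7, -7), (9, -9)) = 16.1245
d((6, -4), (-7, 0)) = 13.6015
d((6, -4), (9, -9)) = 5.831 <-- minimum
d((-7, 0), (9, -9)) = 18.3576

Closest pair: (6, -4) and (9, -9) with distance 5.831

The closest pair is (6, -4) and (9, -9) with Euclidean distance 5.831. For 4 points, brute-force pairwise comparison is shown above. For large n, the divide-and-conquer algorithm (sort by x, recurse on halves, check the dividing strip) achieves O(n log n).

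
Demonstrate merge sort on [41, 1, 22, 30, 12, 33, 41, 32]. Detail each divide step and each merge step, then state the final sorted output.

Merge sort trace:

Split: [41, 1, 22, 30, 12, 33, 41, 32] -> [41, 1, 22, 30] and [12, 33, 41, 32]
  Split: [41, 1, 22, 30] -> [41, 1] and [22, 30]
    Split: [41, 1] -> [41] and [1]
    Merge: [41] + [1] -> [1, 41]
    Split: [22, 30] -> [22] and [30]
    Merge: [22] + [30] -> [22, 30]
  Merge: [1, 41] + [22, 30] -> [1, 22, 30, 41]
  Split: [12, 33, 41, 32] -> [12, 33] and [41, 32]
    Split: [12, 33] -> [12] and [33]
    Merge: [12] + [33] -> [12, 33]
    Split: [41, 32] -> [41] and [32]
    Merge: [41] + [32] -> [32, 41]
  Merge: [12, 33] + [32, 41] -> [12, 32, 33, 41]
Merge: [1, 22, 30, 41] + [12, 32, 33, 41] -> [1, 12, 22, 30, 32, 33, 41, 41]

Final sorted array: [1, 12, 22, 30, 32, 33, 41, 41]

The merge sort proceeds by recursively splitting the array and merging sorted halves.
After all merges, the sorted array is [1, 12, 22, 30, 32, 33, 41, 41].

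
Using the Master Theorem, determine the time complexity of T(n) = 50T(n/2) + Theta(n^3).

Master Theorem for T(n) = 50T(n/2) + O(n^3):

a = 50, b = 2, c = 3
log_b(a) = log_2(50) = 5.6439

Case 1: c = 3 < log_2(50) = 5.6439
T(n) = O(n^(log_2 50))

For T(n) = 50T(n/2) + O(n^3): log_2(50) = 5.6439. This is Case 1 of the Master Theorem (c < log_b(a), work dominated by leaves), giving O(n^(log_2 50)).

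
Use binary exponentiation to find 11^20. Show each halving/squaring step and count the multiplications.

Computing 11^20 by squaring (build up from 11^1; each line after the first costs one multiplication):

11^1 = 11
11^2 = (11^1)^2 = 11^2 = 121
11^4 = (11^2)^2 = 121^2 = 14641
11^5 = 11 * 11^4 = 11 * 14641 = 161051
11^10 = (11^5)^2 = 161051^2 = 25937424601
11^20 = (11^10)^2 = 25937424601^2 = 672749994932560009201

Result: 672749994932560009201
Multiplications needed: 5 (5 lines after 11^1)

11^20 = 672749994932560009201. Using exponentiation by squaring, this requires 5 multiplications. The key idea: if the exponent is even, square the half-power; if odd, multiply by the base once.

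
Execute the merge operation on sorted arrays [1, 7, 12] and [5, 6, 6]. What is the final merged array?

Merging process:

Compare 1 vs 5: take 1 from left. Merged: [1]
Compare 7 vs 5: take 5 from right. Merged: [1, 5]
Compare 7 vs 6: take 6 from right. Merged: [1, 5, 6]
Compare 7 vs 6: take 6 from right. Merged: [1, 5, 6, 6]
Append remaining from left: [7, 12]. Merged: [1, 5, 6, 6, 7, 12]

Final merged array: [1, 5, 6, 6, 7, 12]
Total comparisons: 4

The merged array is [1, 5, 6, 6, 7, 12], requiring 4 comparisons. The merge step runs in O(n) time where n is the total number of elements.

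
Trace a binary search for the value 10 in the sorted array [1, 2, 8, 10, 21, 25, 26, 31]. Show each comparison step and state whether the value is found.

Binary search for 10 in [1, 2, 8, 10, 21, 25, 26, 31]:

lo=0, hi=7, mid=3, arr[mid]=10 -> Found target at index 3!

Binary search finds 10 at index 3 after 1 comparisons. The search repeatedly halves the search space by comparing with the middle element.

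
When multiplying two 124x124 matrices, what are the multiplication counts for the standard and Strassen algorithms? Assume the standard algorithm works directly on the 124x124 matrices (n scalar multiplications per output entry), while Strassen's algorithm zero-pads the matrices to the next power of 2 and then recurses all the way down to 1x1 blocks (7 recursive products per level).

Matrix multiplication for 124x124 matrices:

Strassen's algorithm requires power-of-2 dimensions. Pad 124x124 to 128x128 (next power of 2).

Standard algorithm: 124^3 = 1906624 multiplications
Strassen's algorithm: 7^(log2(128)) = 7^7 = 823543 multiplications
Savings: 1906624 - 823543 = 1083081 multiplications

Standard: 1906624 multiplications (124^3). Strassen: 823543 multiplications (7^7, after padding to 128x128). Strassen reduces 8 recursive multiplications to 7 at each level.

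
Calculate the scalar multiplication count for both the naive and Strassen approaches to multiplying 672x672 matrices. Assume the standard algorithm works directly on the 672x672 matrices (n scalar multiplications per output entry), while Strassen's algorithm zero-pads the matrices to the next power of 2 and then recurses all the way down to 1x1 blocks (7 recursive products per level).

Matrix multiplication for 672x672 matrices:

Strassen's algorithm requires power-of-2 dimensions. Pad 672x672 to 1024x1024 (next power of 2).

Standard algorithm: 672^3 = 303464448 multiplications
Strassen's algorithm: 7^(log2(1024)) = 7^10 = 282475249 multiplications
Savings: 303464448 - 282475249 = 20989199 multiplications

Standard: 303464448 multiplications (672^3). Strassen: 282475249 multiplications (7^10, after padding to 1024x1024). Strassen reduces 8 recursive multiplications to 7 at each level.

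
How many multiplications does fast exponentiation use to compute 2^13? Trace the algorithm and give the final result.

Computing 2^13 by squaring (build up from 2^1; each line after the first costs one multiplication):

2^1 = 2
2^2 = (2^1)^2 = 2^2 = 4
2^3 = 2 * 2^2 = 2 * 4 = 8
2^6 = (2^3)^2 = 8^2 = 64
2^12 = (2^6)^2 = 64^2 = 4096
2^13 = 2 * 2^12 = 2 * 4096 = 8192

Result: 8192
Multiplications needed: 5 (5 lines after 2^1)

2^13 = 8192. Using exponentiation by squaring, this requires 5 multiplications. The key idea: if the exponent is even, square the half-power; if odd, multiply by the base once.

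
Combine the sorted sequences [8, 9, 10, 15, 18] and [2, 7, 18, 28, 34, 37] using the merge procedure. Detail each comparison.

Merging process:

Compare 8 vs 2: take 2 from right. Merged: [2]
Compare 8 vs 7: take 7 from right. Merged: [2, 7]
Compare 8 vs 18: take 8 from left. Merged: [2, 7, 8]
Compare 9 vs 18: take 9 from left. Merged: [2, 7, 8, 9]
Compare 10 vs 18: take 10 from left. Merged: [2, 7, 8, 9, 10]
Compare 15 vs 18: take 15 from left. Merged: [2, 7, 8, 9, 10, 15]
Compare 18 vs 18: take 18 from left. Merged: [2, 7, 8, 9, 10, 15, 18]
Append remaining from right: [18, 28, 34, 37]. Merged: [2, 7, 8, 9, 10, 15, 18, 18, 28, 34, 37]

Final merged array: [2, 7, 8, 9, 10, 15, 18, 18, 28, 34, 37]
Total comparisons: 7

The merged array is [2, 7, 8, 9, 10, 15, 18, 18, 28, 34, 37], requiring 7 comparisons. The merge step runs in O(n) time where n is the total number of elements.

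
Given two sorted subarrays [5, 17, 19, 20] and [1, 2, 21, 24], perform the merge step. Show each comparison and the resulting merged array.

Merging process:

Compare 5 vs 1: take 1 from right. Merged: [1]
Compare 5 vs 2: take 2 from right. Merged: [1, 2]
Compare 5 vs 21: take 5 from left. Merged: [1, 2, 5]
Compare 17 vs 21: take 17 from left. Merged: [1, 2, 5, 17]
Compare 19 vs 21: take 19 from left. Merged: [1, 2, 5, 17, 19]
Compare 20 vs 21: take 20 from left. Merged: [1, 2, 5, 17, 19, 20]
Append remaining from right: [21, 24]. Merged: [1, 2, 5, 17, 19, 20, 21, 24]

Final merged array: [1, 2, 5, 17, 19, 20, 21, 24]
Total comparisons: 6

The merged array is [1, 2, 5, 17, 19, 20, 21, 24], requiring 6 comparisons. The merge step runs in O(n) time where n is the total number of elements.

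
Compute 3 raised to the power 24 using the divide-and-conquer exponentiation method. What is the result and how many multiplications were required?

Computing 3^24 by squaring (build up from 3^1; each line after the first costs one multiplication):

3^1 = 3
3^2 = (3^1)^2 = 3^2 = 9
3^3 = 3 * 3^2 = 3 * 9 = 27
3^6 = (3^3)^2 = 27^2 = 729
3^12 = (3^6)^2 = 729^2 = 531441
3^24 = (3^12)^2 = 531441^2 = 282429536481

Result: 282429536481
Multiplications needed: 5 (5 lines after 3^1)

3^24 = 282429536481. Using exponentiation by squaring, this requires 5 multiplications. The key idea: if the exponent is even, square the half-power; if odd, multiply by the base once.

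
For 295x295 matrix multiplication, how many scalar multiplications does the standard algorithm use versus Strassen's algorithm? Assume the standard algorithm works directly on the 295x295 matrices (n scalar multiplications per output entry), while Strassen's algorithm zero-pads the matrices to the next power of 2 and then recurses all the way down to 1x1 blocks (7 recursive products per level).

Matrix multiplication for 295x295 matrices:

Strassen's algorithm requires power-of-2 dimensions. Pad 295x295 to 512x512 (next power of 2).

Standard algorithm: 295^3 = 25672375 multiplications
Strassen's algorithm: 7^(log2(512)) = 7^9 = 40353607 multiplications
Difference: 25672375 - 40353607 = -14681232 (Strassen uses MORE here due to padding overhead — for small or just-over-power-of-2 n, padding can outweigh the per-level savings)

Standard: 25672375 multiplications (295^3). Strassen: 40353607 multiplications (7^9, after padding to 512x512). Strassen reduces 8 recursive multiplications to 7 at each level.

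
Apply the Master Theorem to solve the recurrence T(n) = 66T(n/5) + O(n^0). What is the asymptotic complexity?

Master Theorem for T(n) = 66T(n/5) + O(n^0):

a = 66, b = 5, c = 0
log_b(a) = log_5(66) = 2.6032

Case 1: c = 0 < log_5(66) = 2.6032
T(n) = O(n^(log_5 66))

For T(n) = 66T(n/5) + O(n^0): log_5(66) = 2.6032. This is Case 1 of the Master Theorem (c < log_b(a), work dominated by leaves), giving O(n^(log_5 66)).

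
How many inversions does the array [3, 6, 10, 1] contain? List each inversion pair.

Finding inversions in [3, 6, 10, 1]:

(0, 3): arr[0]=3 > arr[3]=1
(1, 3): arr[1]=6 > arr[3]=1
(2, 3): arr[2]=10 > arr[3]=1

Total inversions: 3

The array has 3 inversion(s): (0,3), (1,3), (2,3). Each pair (i,j) satisfies i < j and arr[i] > arr[j].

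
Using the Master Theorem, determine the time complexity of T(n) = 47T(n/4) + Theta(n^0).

Master Theorem for T(n) = 47T(n/4) + O(n^0):

a = 47, b = 4, c = 0
log_b(a) = log_4(47) = 2.7773

Case 1: c = 0 < log_4(47) = 2.7773
T(n) = O(n^(log_4 47))

For T(n) = 47T(n/4) + O(n^0): log_4(47) = 2.7773. This is Case 1 of the Master Theorem (c < log_b(a), work dominated by leaves), giving O(n^(log_4 47)).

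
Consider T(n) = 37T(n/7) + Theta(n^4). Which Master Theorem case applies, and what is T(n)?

Master Theorem for T(n) = 37T(n/7) + O(n^4):

a = 37, b = 7, c = 4
log_b(a) = log_7(37) = 1.8556

Case 3: c = 4 > log_7(37) = 1.8556
T(n) = O(n^4) = O(n^4)

For T(n) = 37T(n/7) + O(n^4): log_7(37) = 1.8556. This is Case 3 of the Master Theorem (c > log_b(a), work dominated by root), giving O(n^4).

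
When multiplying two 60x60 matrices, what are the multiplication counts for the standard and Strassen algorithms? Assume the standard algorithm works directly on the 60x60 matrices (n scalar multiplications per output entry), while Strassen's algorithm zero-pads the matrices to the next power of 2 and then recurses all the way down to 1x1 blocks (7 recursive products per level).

Matrix multiplication for 60x60 matrices:

Strassen's algorithm requires power-of-2 dimensions. Pad 60x60 to 64x64 (next power of 2).

Standard algorithm: 60^3 = 216000 multiplications
Strassen's algorithm: 7^(log2(64)) = 7^6 = 117649 multiplications
Savings: 216000 - 117649 = 98351 multiplications

Standard: 216000 multiplications (60^3). Strassen: 117649 multiplications (7^6, after padding to 64x64). Strassen reduces 8 recursive multiplications to 7 at each level.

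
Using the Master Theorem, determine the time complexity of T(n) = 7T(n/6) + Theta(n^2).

Master Theorem for T(n) = 7T(n/6) + O(n^2):

a = 7, b = 6, c = 2
log_b(a) = log_6(7) = 1.0860

Case 3: c = 2 > log_6(7) = 1.0860
T(n) = O(n^2) = O(n^2)

For T(n) = 7T(n/6) + O(n^2): log_6(7) = 1.0860. This is Case 3 of the Master Theorem (c > log_b(a), work dominated by root), giving O(n^2).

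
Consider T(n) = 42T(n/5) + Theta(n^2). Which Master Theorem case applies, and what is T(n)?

Master Theorem for T(n) = 42T(n/5) + O(n^2):

a = 42, b = 5, c = 2
log_b(a) = log_5(42) = 2.3223

Case 1: c = 2 < log_5(42) = 2.3223
T(n) = O(n^(log_5 42))

For T(n) = 42T(n/5) + O(n^2): log_5(42) = 2.3223. This is Case 1 of the Master Theorem (c < log_b(a), work dominated by leaves), giving O(n^(log_5 42)).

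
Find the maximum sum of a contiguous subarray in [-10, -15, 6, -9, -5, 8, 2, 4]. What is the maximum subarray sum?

Using Kadane's algorithm on [-10, -15, 6, -9, -5, 8, 2, 4]:

Scanning through the array:
Position 1 (value -15): max_ending_here = -15, max_so_far = -10
Position 2 (value 6): max_ending_here = 6, max_so_far = 6
Position 3 (value -9): max_ending_here = -3, max_so_far = 6
Position 4 (value -5): max_ending_here = -5, max_so_far = 6
Position 5 (value 8): max_ending_here = 8, max_so_far = 8
Position 6 (value 2): max_ending_here = 10, max_so_far = 10
Position 7 (value 4): max_ending_here = 14, max_so_far = 14

Maximum subarray: [8, 2, 4]
Maximum sum: 14

The maximum subarray is [8, 2, 4] with sum 14. This subarray runs from index 5 to index 7.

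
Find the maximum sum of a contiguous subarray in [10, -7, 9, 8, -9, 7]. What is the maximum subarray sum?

Using Kadane's algorithm on [10, -7, 9, 8, -9, 7]:

Scanning through the array:
Position 1 (value -7): max_ending_here = 3, max_so_far = 10
Position 2 (value 9): max_ending_here = 12, max_so_far = 12
Position 3 (value 8): max_ending_here = 20, max_so_far = 20
Position 4 (value -9): max_ending_here = 11, max_so_far = 20
Position 5 (value 7): max_ending_here = 18, max_so_far = 20

Maximum subarray: [10, -7, 9, 8]
Maximum sum: 20

The maximum subarray is [10, -7, 9, 8] with sum 20. This subarray runs from index 0 to index 3.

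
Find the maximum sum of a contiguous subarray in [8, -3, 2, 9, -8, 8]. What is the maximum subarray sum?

Using Kadane's algorithm on [8, -3, 2, 9, -8, 8]:

Scanning through the array:
Position 1 (value -3): max_ending_here = 5, max_so_far = 8
Position 2 (value 2): max_ending_here = 7, max_so_far = 8
Position 3 (value 9): max_ending_here = 16, max_so_far = 16
Position 4 (value -8): max_ending_here = 8, max_so_far = 16
Position 5 (value 8): max_ending_here = 16, max_so_far = 16

Maximum subarray: [8, -3, 2, 9]
Maximum sum: 16

The maximum subarray is [8, -3, 2, 9] with sum 16. This subarray runs from index 0 to index 3.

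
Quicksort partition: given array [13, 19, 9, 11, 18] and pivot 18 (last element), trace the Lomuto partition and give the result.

Lomuto partition with pivot = 18:

Initial array: [13, 19, 9, 11, 18]

arr[0]=13 <= 18: swap with position 0, array becomes [13, 19, 9, 11, 18]
arr[1]=19 > 18: no swap
arr[2]=9 <= 18: swap with position 1, array becomes [13, 9, 19, 11, 18]
arr[3]=11 <= 18: swap with position 2, array becomes [13, 9, 11, 19, 18]

Place pivot at position 3: [13, 9, 11, 18, 19]
Pivot position: 3

After partitioning with pivot 18, the array becomes [13, 9, 11, 18, 19]. The pivot is placed at index 3. All elements to the left of the pivot are <= 18, and all elements to the right are > 18.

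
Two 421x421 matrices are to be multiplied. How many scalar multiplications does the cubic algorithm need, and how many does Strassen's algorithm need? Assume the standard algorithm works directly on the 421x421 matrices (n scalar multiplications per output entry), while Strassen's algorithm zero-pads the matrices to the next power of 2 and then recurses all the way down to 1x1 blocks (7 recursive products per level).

Matrix multiplication for 421x421 matrices:

Strassen's algorithm requires power-of-2 dimensions. Pad 421x421 to 512x512 (next power of 2).

Standard algorithm: 421^3 = 74618461 multiplications
Strassen's algorithm: 7^(log2(512)) = 7^9 = 40353607 multiplications
Savings: 74618461 - 40353607 = 34264854 multiplications

Standard: 74618461 multiplications (421^3). Strassen: 40353607 multiplications (7^9, after padding to 512x512). Strassen reduces 8 recursive multiplications to 7 at each level.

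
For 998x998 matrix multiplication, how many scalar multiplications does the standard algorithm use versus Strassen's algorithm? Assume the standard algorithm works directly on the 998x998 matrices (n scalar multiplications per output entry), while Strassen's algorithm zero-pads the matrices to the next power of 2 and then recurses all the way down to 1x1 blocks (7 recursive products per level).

Matrix multiplication for 998x998 matrices:

Strassen's algorithm requires power-of-2 dimensions. Pad 998x998 to 1024x1024 (next power of 2).

Standard algorithm: 998^3 = 994011992 multiplications
Strassen's algorithm: 7^(log2(1024)) = 7^10 = 282475249 multiplications
Savings: 994011992 - 282475249 = 711536743 multiplications

Standard: 994011992 multiplications (998^3). Strassen: 282475249 multiplications (7^10, after padding to 1024x1024). Strassen reduces 8 recursive multiplications to 7 at each level.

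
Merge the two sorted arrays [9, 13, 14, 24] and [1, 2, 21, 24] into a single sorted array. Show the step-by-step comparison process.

Merging process:

Compare 9 vs 1: take 1 from right. Merged: [1]
Compare 9 vs 2: take 2 from right. Merged: [1, 2]
Compare 9 vs 21: take 9 from left. Merged: [1, 2, 9]
Compare 13 vs 21: take 13 from left. Merged: [1, 2, 9, 13]
Compare 14 vs 21: take 14 from left. Merged: [1, 2, 9, 13, 14]
Compare 24 vs 21: take 21 from right. Merged: [1, 2, 9, 13, 14, 21]
Compare 24 vs 24: take 24 from left. Merged: [1, 2, 9, 13, 14, 21, 24]
Append remaining from right: [24]. Merged: [1, 2, 9, 13, 14, 21, 24, 24]

Final merged array: [1, 2, 9, 13, 14, 21, 24, 24]
Total comparisons: 7

The merged array is [1, 2, 9, 13, 14, 21, 24, 24], requiring 7 comparisons. The merge step runs in O(n) time where n is the total number of elements.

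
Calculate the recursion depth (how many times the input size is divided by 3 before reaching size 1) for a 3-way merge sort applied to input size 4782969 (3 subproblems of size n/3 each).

For divide and conquer with division factor 3:

Problem sizes at each level:
Level 0: 4782969
Level 1: 1594323
Level 2: 531441
Level 3: 177147
Level 4: 59049
Level 5: 19683
Level 6: 6561
Level 7: 2187
Level 8: 729
Level 9: 243
Level 10: 81
Level 11: 27
Level 12: 9
Level 13: 3
Level 14: 1

The root is level 0 and the size-1 base case is level 14 (the tree spans levels 0 through 14, i.e. 15 levels counting the root), so the depth is the number of divisions: log_3(4782969) = 14

The recursion tree depth is log_3(4782969) = 14. At each level, the problem size is divided by 3, so it takes 14 divisions to reduce to a base case of size 1. The algorithm makes 3 recursive calls at each level.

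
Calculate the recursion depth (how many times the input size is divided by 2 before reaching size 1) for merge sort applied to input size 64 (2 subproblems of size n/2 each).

For divide and conquer with division factor 2:

Problem sizes at each level:
Level 0: 64
Level 1: 32
Level 2: 16
Level 3: 8
Level 4: 4
Level 5: 2
Level 6: 1

The root is level 0 and the size-1 base case is level 6 (the tree spans levels 0 through 6, i.e. 7 levels counting the root), so the depth is the number of divisions: log_2(64) = 6

The recursion tree depth is log_2(64) = 6. At each level, the problem size is divided by 2, so it takes 6 divisions to reduce to a base case of size 1. The algorithm makes 2 recursive calls at each level.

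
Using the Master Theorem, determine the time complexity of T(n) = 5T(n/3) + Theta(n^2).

Master Theorem for T(n) = 5T(n/3) + O(n^2):

a = 5, b = 3, c = 2
log_b(a) = log_3(5) = 1.4650

Case 3: c = 2 > log_3(5) = 1.4650
T(n) = O(n^2) = O(n^2)

For T(n) = 5T(n/3) + O(n^2): log_3(5) = 1.4650. This is Case 3 of the Master Theorem (c > log_b(a), work dominated by root), giving O(n^2).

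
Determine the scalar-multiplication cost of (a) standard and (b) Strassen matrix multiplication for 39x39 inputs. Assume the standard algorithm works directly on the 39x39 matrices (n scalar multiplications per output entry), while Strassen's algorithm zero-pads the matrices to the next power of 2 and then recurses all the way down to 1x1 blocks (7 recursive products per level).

Matrix multiplication for 39x39 matrices:

Strassen's algorithm requires power-of-2 dimensions. Pad 39x39 to 64x64 (next power of 2).

Standard algorithm: 39^3 = 59319 multiplications
Strassen's algorithm: 7^(log2(64)) = 7^6 = 117649 multiplications
Difference: 59319 - 117649 = -58330 (Strassen uses MORE here due to padding overhead — for small or just-over-power-of-2 n, padding can outweigh the per-level savings)

Standard: 59319 multiplications (39^3). Strassen: 117649 multiplications (7^6, after padding to 64x64). Strassen reduces 8 recursive multiplications to 7 at each level.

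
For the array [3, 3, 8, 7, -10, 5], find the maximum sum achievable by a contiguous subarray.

Using Kadane's algorithm on [3, 3, 8, 7, -10, 5]:

Scanning through the array:
Position 1 (value 3): max_ending_here = 6, max_so_far = 6
Position 2 (value 8): max_ending_here = 14, max_so_far = 14
Position 3 (value 7): max_ending_here = 21, max_so_far = 21
Position 4 (value -10): max_ending_here = 11, max_so_far = 21
Position 5 (value 5): max_ending_here = 16, max_so_far = 21

Maximum subarray: [3, 3, 8, 7]
Maximum sum: 21

The maximum subarray is [3, 3, 8, 7] with sum 21. This subarray runs from index 0 to index 3.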